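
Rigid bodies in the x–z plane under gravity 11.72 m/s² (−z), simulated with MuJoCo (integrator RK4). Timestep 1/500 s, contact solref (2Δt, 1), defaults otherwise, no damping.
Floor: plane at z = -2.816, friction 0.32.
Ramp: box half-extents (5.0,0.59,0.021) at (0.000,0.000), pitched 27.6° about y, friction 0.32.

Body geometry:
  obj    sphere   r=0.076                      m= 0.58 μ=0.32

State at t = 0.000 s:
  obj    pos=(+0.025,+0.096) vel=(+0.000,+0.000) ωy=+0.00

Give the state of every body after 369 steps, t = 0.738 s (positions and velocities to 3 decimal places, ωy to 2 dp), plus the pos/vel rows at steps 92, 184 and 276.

State at t = 0.738 s:
  obj    pos=(+0.961,-0.393) vel=(+2.537,-1.326) ωy=+37.66

Key-timestep trajectory:
   step    t(s)  obj.x    obj.z    obj.vx   obj.vz 
     92  0.1840   +0.083  +0.066  +0.632  -0.331
    184  0.3680   +0.258  -0.025  +1.265  -0.661
    276  0.5520   +0.549  -0.177  +1.897  -0.992


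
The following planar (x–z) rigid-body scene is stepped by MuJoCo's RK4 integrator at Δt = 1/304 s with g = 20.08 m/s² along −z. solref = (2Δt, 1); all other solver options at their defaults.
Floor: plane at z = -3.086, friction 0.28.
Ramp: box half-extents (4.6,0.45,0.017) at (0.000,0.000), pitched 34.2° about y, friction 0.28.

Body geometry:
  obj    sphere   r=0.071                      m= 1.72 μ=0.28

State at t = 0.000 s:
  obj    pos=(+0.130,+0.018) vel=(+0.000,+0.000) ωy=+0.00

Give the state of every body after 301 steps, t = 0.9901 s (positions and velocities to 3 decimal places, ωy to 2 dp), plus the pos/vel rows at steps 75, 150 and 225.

State at t = 0.9901 s:
  obj    pos=(+3.399,-2.203) vel=(+6.602,-4.487) ωy=+112.41

Key-timestep trajectory:
   step    t(s)  obj.x    obj.z    obj.vx   obj.vz 
     75  0.2467   +0.333  -0.120  +1.645  -1.118
    150  0.4934   +0.942  -0.534  +3.290  -2.236
    225  0.7401   +1.957  -1.223  +4.935  -3.354


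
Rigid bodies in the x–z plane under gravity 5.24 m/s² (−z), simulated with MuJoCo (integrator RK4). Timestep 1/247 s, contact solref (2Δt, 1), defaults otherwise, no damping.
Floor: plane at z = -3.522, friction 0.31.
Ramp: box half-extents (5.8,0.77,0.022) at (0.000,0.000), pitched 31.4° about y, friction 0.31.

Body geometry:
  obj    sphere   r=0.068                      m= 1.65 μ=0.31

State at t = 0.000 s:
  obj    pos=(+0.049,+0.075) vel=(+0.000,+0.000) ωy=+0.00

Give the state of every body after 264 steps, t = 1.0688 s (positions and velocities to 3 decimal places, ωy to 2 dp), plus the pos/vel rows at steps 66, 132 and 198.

State at t = 1.0688 s:
  obj    pos=(+1.000,-0.505) vel=(+1.779,-1.086) ωy=+30.65

Key-timestep trajectory:
   step    t(s)  obj.x    obj.z    obj.vx   obj.vz 
     66  0.2672   +0.109  +0.039  +0.445  -0.272
    132  0.5344   +0.287  -0.070  +0.890  -0.543
    198  0.8016   +0.584  -0.251  +1.334  -0.814


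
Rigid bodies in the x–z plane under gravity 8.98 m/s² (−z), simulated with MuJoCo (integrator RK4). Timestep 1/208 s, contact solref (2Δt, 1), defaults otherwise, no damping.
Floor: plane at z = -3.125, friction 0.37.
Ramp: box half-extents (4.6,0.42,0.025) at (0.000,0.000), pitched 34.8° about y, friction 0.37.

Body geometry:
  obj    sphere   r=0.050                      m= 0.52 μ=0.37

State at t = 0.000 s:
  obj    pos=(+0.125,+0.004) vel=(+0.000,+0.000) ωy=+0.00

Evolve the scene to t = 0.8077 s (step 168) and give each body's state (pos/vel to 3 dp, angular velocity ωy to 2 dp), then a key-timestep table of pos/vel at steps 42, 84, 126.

State at t = 0.8077 s:
  obj    pos=(+1.106,-0.677) vel=(+2.428,-1.688) ωy=+59.12

Key-timestep trajectory:
   step    t(s)  obj.x    obj.z    obj.vx   obj.vz 
     42  0.2019   +0.187  -0.038  +0.607  -0.422
     84  0.4038   +0.370  -0.166  +1.214  -0.844
    126  0.6058   +0.677  -0.379  +1.821  -1.266


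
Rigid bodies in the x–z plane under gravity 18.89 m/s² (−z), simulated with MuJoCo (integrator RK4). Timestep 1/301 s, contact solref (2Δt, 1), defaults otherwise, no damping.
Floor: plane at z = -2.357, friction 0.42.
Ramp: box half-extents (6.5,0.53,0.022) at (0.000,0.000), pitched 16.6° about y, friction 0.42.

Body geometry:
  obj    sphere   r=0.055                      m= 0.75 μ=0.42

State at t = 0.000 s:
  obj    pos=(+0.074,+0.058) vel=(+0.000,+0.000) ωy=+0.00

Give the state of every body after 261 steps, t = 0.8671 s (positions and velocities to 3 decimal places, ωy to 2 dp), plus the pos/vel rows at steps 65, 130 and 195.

State at t = 0.8671 s:
  obj    pos=(+1.463,-0.356) vel=(+3.203,-0.955) ωy=+60.77

Key-timestep trajectory:
   step    t(s)  obj.x    obj.z    obj.vx   obj.vz 
     65  0.2159   +0.160  +0.033  +0.798  -0.238
    130  0.4319   +0.419  -0.044  +1.596  -0.476
    195  0.6478   +0.849  -0.173  +2.393  -0.713


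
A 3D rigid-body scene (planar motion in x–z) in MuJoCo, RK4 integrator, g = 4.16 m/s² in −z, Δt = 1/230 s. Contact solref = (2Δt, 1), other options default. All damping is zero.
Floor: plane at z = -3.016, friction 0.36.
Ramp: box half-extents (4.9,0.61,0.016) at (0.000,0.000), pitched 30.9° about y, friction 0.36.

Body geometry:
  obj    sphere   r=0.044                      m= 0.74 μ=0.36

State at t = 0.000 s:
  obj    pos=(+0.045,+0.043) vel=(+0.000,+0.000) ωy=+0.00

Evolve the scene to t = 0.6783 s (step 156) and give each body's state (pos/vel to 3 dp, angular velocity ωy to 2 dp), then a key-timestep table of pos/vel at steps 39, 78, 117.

State at t = 0.6783 s:
  obj    pos=(+0.346,-0.137) vel=(+0.888,-0.532) ωy=+23.52

Key-timestep trajectory:
   step    t(s)  obj.x    obj.z    obj.vx   obj.vz 
     39  0.1696   +0.064  +0.032  +0.222  -0.133
     78  0.3391   +0.120  -0.002  +0.444  -0.266
    117  0.5087   +0.214  -0.058  +0.666  -0.399


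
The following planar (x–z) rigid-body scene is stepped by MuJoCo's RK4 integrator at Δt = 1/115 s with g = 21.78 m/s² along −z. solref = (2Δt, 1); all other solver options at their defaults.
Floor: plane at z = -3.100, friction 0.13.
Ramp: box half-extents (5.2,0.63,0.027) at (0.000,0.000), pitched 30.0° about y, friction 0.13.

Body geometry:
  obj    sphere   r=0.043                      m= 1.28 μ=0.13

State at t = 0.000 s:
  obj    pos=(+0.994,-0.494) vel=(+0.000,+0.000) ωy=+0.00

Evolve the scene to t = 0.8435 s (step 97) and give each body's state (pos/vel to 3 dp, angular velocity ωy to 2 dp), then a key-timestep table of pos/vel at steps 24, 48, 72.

State at t = 0.8435 s:
  obj    pos=(+3.594,-1.994) vel=(+6.170,-3.543) ωy=+120.04

Key-timestep trajectory:
   step    t(s)  obj.x    obj.z    obj.vx   obj.vz 
     24  0.2087   +1.153  -0.585  +1.537  -0.852
     48  0.4174   +1.631  -0.861  +3.041  -1.783
     72  0.6261   +2.427  -1.320  +4.572  -2.648


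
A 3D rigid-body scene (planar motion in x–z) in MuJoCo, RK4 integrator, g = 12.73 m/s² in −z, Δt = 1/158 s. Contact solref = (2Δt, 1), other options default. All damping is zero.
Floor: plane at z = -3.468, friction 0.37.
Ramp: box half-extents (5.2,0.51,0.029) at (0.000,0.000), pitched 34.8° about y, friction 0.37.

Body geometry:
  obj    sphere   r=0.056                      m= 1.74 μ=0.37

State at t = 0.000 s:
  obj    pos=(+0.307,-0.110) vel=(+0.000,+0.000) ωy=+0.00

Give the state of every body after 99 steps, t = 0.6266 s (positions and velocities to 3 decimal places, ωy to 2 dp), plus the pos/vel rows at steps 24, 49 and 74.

State at t = 0.6266 s:
  obj    pos=(+1.144,-0.691) vel=(+2.670,-1.856) ωy=+58.04

Key-timestep trajectory:
   step    t(s)  obj.x    obj.z    obj.vx   obj.vz 
     24  0.1519   +0.356  -0.144  +0.648  -0.450
     49  0.3101   +0.512  -0.252  +1.322  -0.919
     74  0.4684   +0.775  -0.435  +1.996  -1.387


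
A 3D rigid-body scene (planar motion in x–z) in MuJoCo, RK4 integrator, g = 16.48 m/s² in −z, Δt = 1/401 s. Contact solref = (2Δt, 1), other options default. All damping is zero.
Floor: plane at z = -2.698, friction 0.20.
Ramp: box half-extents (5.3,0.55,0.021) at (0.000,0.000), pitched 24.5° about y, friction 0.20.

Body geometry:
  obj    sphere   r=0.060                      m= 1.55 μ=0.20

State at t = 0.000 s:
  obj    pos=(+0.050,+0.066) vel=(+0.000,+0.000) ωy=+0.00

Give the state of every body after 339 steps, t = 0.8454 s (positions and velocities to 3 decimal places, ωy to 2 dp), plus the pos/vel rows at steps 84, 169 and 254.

State at t = 0.8454 s:
  obj    pos=(+1.638,-0.657) vel=(+3.755,-1.711) ωy=+68.77

Key-timestep trajectory:
   step    t(s)  obj.x    obj.z    obj.vx   obj.vz 
     84  0.2095   +0.148  +0.022  +0.931  -0.424
    169  0.4214   +0.445  -0.114  +1.872  -0.853
    254  0.6334   +0.941  -0.340  +2.814  -1.282


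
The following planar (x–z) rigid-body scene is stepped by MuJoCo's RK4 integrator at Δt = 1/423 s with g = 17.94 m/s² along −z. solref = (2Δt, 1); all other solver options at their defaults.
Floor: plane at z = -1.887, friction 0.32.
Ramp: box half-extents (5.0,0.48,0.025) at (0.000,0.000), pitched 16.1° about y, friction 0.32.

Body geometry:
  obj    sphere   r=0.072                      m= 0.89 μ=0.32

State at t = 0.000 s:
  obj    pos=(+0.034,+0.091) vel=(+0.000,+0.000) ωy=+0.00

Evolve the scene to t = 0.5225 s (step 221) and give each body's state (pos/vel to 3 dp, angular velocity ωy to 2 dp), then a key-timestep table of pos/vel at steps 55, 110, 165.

State at t = 0.5225 s:
  obj    pos=(+0.500,-0.043) vel=(+1.784,-0.515) ωy=+25.78

Key-timestep trajectory:
   step    t(s)  obj.x    obj.z    obj.vx   obj.vz 
     55  0.1300   +0.063  +0.083  +0.444  -0.128
    110  0.2600   +0.150  +0.058  +0.888  -0.256
    165  0.3901   +0.294  +0.016  +1.332  -0.384


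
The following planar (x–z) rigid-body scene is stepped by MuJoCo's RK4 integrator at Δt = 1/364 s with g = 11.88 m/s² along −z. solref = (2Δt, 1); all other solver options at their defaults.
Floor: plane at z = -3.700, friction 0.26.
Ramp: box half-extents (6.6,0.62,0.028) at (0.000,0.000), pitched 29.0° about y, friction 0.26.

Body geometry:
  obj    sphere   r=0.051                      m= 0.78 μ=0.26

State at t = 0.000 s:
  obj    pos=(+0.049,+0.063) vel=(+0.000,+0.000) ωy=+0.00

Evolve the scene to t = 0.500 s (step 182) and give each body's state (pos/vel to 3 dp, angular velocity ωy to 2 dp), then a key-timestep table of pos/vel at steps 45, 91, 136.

State at t = 0.500 s:
  obj    pos=(+0.499,-0.186) vel=(+1.799,-0.997) ωy=+40.32

Key-timestep trajectory:
   step    t(s)  obj.x    obj.z    obj.vx   obj.vz 
     45  0.1236   +0.077  +0.048  +0.445  -0.247
     91  0.2500   +0.162  +0.001  +0.900  -0.499
    136  0.3736   +0.300  -0.076  +1.345  -0.745


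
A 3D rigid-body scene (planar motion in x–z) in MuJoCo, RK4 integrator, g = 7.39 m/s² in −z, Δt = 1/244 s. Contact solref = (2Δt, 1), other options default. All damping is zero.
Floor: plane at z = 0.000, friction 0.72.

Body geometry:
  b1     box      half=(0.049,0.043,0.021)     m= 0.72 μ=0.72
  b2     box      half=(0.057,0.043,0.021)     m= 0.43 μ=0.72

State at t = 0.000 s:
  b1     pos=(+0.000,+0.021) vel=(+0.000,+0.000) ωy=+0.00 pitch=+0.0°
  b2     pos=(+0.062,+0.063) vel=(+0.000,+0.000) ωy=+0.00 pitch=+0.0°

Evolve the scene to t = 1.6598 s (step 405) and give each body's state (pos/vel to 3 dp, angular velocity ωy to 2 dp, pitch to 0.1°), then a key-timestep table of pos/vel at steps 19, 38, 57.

State at t = 1.6598 s:
  b1     pos=(+0.000,+0.021) vel=(+0.000,+0.000) ωy=+0.00 pitch=+0.0°
  b2     pos=(+0.072,+0.051) vel=(+0.000,+0.000) ωy=-0.01 pitch=+36.9°

Key-timestep trajectory:
   step    t(s)  b1.x    b1.z    b1.vx   b1.vz   b2.x    b2.z    b2.vx   b2.vz 
     19  0.0779   +0.000  +0.021  +0.000  +0.000   +0.065  +0.061  +0.082  -0.077
     38  0.1557   +0.000  +0.021  +0.000  +0.000   +0.073  +0.051  +0.056  +0.082
     57  0.2336   +0.000  +0.021  +0.000  +0.000   +0.072  +0.051  -0.105  -0.066


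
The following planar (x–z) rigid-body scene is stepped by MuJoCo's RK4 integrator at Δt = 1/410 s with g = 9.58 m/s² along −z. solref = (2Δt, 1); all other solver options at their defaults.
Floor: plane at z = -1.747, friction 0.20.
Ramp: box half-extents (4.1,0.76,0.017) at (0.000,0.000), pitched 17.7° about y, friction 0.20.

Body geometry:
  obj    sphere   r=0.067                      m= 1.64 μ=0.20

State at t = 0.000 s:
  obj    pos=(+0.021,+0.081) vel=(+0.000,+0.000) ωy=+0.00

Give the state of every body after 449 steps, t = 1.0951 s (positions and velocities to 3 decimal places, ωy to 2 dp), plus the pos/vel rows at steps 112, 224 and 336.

State at t = 1.0951 s:
  obj    pos=(+1.210,-0.298) vel=(+2.171,-0.693) ωy=+34.00

Key-timestep trajectory:
   step    t(s)  obj.x    obj.z    obj.vx   obj.vz 
    112  0.2732   +0.095  +0.058  +0.541  -0.173
    224  0.5463   +0.317  -0.013  +1.083  -0.346
    336  0.8195   +0.687  -0.131  +1.624  -0.518


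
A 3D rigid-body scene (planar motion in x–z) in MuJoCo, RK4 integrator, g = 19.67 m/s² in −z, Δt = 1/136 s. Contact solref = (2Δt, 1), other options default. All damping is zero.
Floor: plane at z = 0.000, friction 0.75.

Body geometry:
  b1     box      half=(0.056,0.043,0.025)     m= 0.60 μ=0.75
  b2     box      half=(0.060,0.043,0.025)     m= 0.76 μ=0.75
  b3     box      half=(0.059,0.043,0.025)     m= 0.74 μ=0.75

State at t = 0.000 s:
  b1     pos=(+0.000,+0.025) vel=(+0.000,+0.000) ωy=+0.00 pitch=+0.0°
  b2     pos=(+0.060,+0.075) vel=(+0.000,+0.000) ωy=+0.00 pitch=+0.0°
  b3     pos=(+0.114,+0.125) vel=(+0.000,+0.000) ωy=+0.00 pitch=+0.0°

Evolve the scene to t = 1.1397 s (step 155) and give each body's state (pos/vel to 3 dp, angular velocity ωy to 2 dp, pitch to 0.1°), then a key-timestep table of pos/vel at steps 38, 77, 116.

State at t = 1.1397 s:
  b1     pos=(-0.002,+0.025) vel=(-0.002,+0.000) ωy=+0.00 pitch=+0.0°
  b2     pos=(+0.076,+0.062) vel=(-0.001,-0.001) ωy=-0.05 pitch=+50.7°
  b3     pos=(+0.155,+0.058) vel=(+0.000,-0.001) ωy=-0.02 pitch=+42.3°

Key-timestep trajectory:
   step    t(s)  b1.x    b1.z    b1.vx   b1.vz   b2.x    b2.z    b2.vx   b2.vz   b3.x    b3.z    b3.vx   b3.vz 
     38  0.2794   +0.000  +0.025  -0.009  -0.001   +0.076  +0.063  -0.004  +0.008   +0.154  +0.058  +0.001  -0.001
     77  0.5662   -0.001  +0.025  -0.002  +0.000   +0.077  +0.063  -0.001  -0.001   +0.155  +0.058  +0.000  -0.001
    116  0.8529   -0.002  +0.025  -0.002  +0.000   +0.076  +0.062  -0.001  -0.001   +0.155  +0.058  +0.000  -0.001


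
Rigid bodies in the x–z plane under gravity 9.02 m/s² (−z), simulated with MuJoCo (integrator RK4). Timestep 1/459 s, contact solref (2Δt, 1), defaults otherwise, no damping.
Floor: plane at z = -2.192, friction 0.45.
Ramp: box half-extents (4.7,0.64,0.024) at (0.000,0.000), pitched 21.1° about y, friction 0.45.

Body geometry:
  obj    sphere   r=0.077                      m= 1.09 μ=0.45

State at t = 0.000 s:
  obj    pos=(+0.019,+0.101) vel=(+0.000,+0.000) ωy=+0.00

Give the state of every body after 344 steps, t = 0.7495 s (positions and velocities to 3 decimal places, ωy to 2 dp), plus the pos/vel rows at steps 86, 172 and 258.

State at t = 0.7495 s:
  obj    pos=(+0.627,-0.134) vel=(+1.622,-0.626) ωy=+22.57

Key-timestep trajectory:
   step    t(s)  obj.x    obj.z    obj.vx   obj.vz 
     86  0.1874   +0.057  +0.086  +0.405  -0.156
    172  0.3747   +0.171  +0.042  +0.811  -0.313
    258  0.5621   +0.361  -0.031  +1.216  -0.469


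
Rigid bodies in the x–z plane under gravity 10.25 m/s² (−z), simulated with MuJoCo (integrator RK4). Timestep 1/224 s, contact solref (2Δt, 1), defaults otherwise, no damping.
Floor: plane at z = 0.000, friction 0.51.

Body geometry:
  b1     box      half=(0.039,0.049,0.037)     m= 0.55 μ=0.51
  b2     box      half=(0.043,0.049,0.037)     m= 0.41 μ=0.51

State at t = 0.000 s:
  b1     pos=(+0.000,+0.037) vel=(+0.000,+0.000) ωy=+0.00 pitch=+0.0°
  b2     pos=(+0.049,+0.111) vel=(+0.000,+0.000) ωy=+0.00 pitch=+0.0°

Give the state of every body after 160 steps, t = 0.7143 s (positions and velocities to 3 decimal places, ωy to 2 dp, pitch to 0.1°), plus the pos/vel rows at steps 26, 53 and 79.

State at t = 0.7143 s:
  b1     pos=(+0.000,+0.037) vel=(+0.000,+0.000) ωy=+0.00 pitch=+0.0°
  b2     pos=(+0.093,+0.043) vel=(+0.000,+0.000) ωy=+0.00 pitch=+90.0°

Key-timestep trajectory:
   step    t(s)  b1.x    b1.z    b1.vx   b1.vz   b2.x    b2.z    b2.vx   b2.vz 
     26  0.1161   +0.000  +0.037  +0.000  +0.000   +0.060  +0.106  +0.202  -0.143
     53  0.2366   +0.000  +0.037  +0.000  +0.000   +0.092  +0.043  +0.575  -0.510
     79  0.3527   +0.000  +0.037  +0.000  +0.000   +0.098  +0.046  -0.160  -0.114


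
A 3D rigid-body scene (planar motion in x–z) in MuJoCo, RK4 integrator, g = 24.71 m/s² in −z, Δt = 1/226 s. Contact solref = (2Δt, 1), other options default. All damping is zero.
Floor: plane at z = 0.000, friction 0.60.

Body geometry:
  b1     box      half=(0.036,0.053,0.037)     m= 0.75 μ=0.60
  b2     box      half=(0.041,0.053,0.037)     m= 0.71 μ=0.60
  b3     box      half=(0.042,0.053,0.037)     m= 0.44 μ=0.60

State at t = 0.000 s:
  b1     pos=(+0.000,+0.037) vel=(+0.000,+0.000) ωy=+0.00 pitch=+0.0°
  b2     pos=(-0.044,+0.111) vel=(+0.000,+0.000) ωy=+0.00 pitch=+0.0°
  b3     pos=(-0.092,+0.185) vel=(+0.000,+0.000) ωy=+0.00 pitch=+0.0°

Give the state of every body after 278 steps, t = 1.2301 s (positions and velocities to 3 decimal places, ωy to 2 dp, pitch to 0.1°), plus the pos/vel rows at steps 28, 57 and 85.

State at t = 1.2301 s:
  b1     pos=(+0.000,+0.037) vel=(+0.000,+0.000) ωy=+0.00 pitch=+0.0°
  b2     pos=(-0.086,+0.041) vel=(+0.000,+0.000) ωy=+0.00 pitch=-90.0°
  b3     pos=(-0.292,+0.037) vel=(+0.000,+0.000) ωy=+0.00 pitch=+180.0°

Key-timestep trajectory:
   step    t(s)  b1.x    b1.z    b1.vx   b1.vz   b2.x    b2.z    b2.vx   b2.vz   b3.x    b3.z    b3.vx   b3.vz 
     28  0.1239   +0.000  +0.037  +0.000  +0.000   -0.070  +0.092  -0.399  -0.633   -0.158  +0.113  -0.865  -1.678
     57  0.2522   +0.000  +0.037  +0.000  +0.000   -0.086  +0.041  +0.000  +0.001   -0.240  +0.055  -0.221  +0.038
     85  0.3761   +0.000  +0.037  +0.000  +0.000   -0.086  +0.041  +0.000  +0.000   -0.266  +0.053  -0.355  -0.111


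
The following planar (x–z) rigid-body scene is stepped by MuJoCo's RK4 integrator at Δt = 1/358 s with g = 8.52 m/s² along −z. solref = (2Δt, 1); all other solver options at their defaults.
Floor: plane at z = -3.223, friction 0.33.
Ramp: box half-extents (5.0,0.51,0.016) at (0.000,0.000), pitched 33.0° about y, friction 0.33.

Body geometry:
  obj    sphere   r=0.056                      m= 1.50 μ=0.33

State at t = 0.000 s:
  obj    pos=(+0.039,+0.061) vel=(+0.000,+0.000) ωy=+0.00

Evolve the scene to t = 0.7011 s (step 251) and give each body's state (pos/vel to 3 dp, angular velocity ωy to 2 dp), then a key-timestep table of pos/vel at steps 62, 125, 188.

State at t = 0.7011 s:
  obj    pos=(+0.722,-0.383) vel=(+1.949,-1.266) ωy=+41.49

Key-timestep trajectory:
   step    t(s)  obj.x    obj.z    obj.vx   obj.vz 
     62  0.1732   +0.081  +0.034  +0.482  -0.313
    125  0.3492   +0.208  -0.049  +0.971  -0.630
    188  0.5251   +0.422  -0.188  +1.460  -0.948


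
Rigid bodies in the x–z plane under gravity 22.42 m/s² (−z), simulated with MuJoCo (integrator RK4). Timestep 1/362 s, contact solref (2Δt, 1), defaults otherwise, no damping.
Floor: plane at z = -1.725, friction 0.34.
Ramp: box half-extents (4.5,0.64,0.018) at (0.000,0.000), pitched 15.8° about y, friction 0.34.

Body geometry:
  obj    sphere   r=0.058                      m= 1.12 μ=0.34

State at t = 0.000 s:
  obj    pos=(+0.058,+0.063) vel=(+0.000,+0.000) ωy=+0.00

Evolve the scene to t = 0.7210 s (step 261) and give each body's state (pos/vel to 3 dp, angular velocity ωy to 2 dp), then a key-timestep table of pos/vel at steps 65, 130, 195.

State at t = 0.7210 s:
  obj    pos=(+1.149,-0.246) vel=(+3.025,-0.856) ωy=+54.20

Key-timestep trajectory:
   step    t(s)  obj.x    obj.z    obj.vx   obj.vz 
     65  0.1796   +0.126  +0.043  +0.753  -0.213
    130  0.3591   +0.329  -0.014  +1.507  -0.426
    195  0.5387   +0.667  -0.110  +2.260  -0.640


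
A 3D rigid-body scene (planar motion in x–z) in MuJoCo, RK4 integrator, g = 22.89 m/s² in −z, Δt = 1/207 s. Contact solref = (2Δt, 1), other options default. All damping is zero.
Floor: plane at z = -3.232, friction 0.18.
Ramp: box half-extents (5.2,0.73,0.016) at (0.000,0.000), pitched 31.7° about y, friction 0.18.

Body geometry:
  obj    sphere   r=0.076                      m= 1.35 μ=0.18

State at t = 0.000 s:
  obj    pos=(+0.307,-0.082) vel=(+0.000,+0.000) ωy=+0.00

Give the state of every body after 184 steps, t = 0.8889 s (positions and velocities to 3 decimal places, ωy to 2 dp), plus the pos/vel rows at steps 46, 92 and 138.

State at t = 0.8889 s:
  obj    pos=(+3.196,-1.866) vel=(+6.498,-4.013) ωy=+100.45

Key-timestep trajectory:
   step    t(s)  obj.x    obj.z    obj.vx   obj.vz 
     46  0.2222   +0.488  -0.193  +1.625  -1.004
     92  0.4444   +1.030  -0.528  +3.250  -2.007
    138  0.6667   +1.932  -1.085  +4.874  -3.010


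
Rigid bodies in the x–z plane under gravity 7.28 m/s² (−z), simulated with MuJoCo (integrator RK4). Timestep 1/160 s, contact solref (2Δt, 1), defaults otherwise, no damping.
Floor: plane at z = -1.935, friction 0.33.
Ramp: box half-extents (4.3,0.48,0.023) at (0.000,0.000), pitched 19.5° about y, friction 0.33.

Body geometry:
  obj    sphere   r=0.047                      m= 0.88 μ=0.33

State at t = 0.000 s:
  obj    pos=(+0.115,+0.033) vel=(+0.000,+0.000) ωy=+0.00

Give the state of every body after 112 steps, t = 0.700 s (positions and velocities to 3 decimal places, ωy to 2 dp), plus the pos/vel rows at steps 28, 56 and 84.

State at t = 0.700 s:
  obj    pos=(+0.516,-0.108) vel=(+1.145,-0.406) ωy=+25.84

Key-timestep trajectory:
   step    t(s)  obj.x    obj.z    obj.vx   obj.vz 
     28  0.1750   +0.140  +0.025  +0.286  -0.101
     56  0.3500   +0.215  -0.002  +0.573  -0.203
     84  0.5250   +0.341  -0.046  +0.859  -0.304


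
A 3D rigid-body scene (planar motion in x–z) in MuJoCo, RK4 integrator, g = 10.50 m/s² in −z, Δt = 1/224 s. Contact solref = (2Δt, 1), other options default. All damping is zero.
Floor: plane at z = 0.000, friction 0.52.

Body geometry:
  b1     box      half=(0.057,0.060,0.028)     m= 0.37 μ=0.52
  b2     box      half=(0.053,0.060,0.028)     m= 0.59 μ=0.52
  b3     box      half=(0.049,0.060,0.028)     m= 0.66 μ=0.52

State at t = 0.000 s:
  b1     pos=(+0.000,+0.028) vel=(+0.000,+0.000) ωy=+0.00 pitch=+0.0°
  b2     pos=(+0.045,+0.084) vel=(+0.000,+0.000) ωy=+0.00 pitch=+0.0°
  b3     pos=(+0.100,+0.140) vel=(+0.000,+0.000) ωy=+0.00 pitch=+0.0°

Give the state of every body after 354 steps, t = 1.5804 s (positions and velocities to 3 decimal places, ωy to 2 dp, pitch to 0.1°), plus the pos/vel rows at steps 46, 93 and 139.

State at t = 1.5804 s:
  b1     pos=(+0.000,+0.028) vel=(+0.000,+0.000) ωy=+0.00 pitch=+0.0°
  b2     pos=(+0.164,+0.052) vel=(+0.000,+0.000) ωy=+0.00 pitch=+147.1°
  b3     pos=(+0.271,+0.028) vel=(+0.000,+0.000) ωy=+0.00 pitch=+180.0°

Key-timestep trajectory:
   step    t(s)  b1.x    b1.z    b1.vx   b1.vz   b2.x    b2.z    b2.vx   b2.vz   b3.x    b3.z    b3.vx   b3.vz 
     46  0.2054   +0.000  +0.028  -0.001  +0.000   +0.069  +0.084  +0.278  -0.146   +0.150  +0.081  +0.393  -0.923
     93  0.4152   +0.000  +0.028  +0.000  +0.000   +0.135  +0.060  +0.263  -0.024   +0.208  +0.055  +0.067  +0.014
    139  0.6205   +0.000  +0.028  +0.000  +0.000   +0.152  +0.056  +0.096  -0.047   +0.232  +0.055  +0.209  -0.047


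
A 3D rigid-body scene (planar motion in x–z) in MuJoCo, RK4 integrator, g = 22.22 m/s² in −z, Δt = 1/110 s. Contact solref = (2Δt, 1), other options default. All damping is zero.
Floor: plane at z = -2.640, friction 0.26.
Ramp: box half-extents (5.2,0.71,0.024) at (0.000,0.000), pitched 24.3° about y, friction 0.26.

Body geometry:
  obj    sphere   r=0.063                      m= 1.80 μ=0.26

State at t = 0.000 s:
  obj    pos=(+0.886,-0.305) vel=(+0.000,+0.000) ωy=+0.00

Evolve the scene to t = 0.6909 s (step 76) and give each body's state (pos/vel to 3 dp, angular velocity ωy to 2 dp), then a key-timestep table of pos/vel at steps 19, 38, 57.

State at t = 0.6909 s:
  obj    pos=(+2.307,-0.946) vel=(+4.113,-1.857) ωy=+71.60

Key-timestep trajectory:
   step    t(s)  obj.x    obj.z    obj.vx   obj.vz 
     19  0.1727   +0.975  -0.345  +1.029  -0.464
     38  0.3455   +1.241  -0.465  +2.057  -0.929
     57  0.5182   +1.685  -0.666  +3.085  -1.393


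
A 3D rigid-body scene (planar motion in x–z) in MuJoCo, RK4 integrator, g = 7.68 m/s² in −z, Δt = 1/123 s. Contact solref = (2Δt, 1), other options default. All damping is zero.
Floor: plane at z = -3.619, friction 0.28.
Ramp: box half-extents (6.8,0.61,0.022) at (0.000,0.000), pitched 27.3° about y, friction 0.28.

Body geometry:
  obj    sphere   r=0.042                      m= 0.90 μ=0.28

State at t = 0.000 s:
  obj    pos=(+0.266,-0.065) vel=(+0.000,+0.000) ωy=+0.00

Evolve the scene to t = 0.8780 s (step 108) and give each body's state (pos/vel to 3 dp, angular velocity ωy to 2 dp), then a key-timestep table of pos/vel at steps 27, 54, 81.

State at t = 0.8780 s:
  obj    pos=(+1.128,-0.510) vel=(+1.963,-1.013) ωy=+52.58

Key-timestep trajectory:
   step    t(s)  obj.x    obj.z    obj.vx   obj.vz 
     27  0.2195   +0.320  -0.093  +0.491  -0.253
     54  0.4390   +0.481  -0.176  +0.982  -0.507
     81  0.6585   +0.751  -0.316  +1.472  -0.760


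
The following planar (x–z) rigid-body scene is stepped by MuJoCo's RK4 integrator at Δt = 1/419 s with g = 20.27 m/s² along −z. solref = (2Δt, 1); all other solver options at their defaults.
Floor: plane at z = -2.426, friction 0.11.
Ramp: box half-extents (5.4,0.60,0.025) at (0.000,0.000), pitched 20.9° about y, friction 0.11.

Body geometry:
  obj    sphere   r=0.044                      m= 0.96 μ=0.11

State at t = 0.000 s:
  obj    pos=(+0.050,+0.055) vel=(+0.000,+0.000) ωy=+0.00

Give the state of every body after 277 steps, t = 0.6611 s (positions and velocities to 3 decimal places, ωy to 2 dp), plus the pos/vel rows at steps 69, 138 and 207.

State at t = 0.6611 s:
  obj    pos=(+1.105,-0.348) vel=(+3.190,-1.218) ωy=+77.59

Key-timestep trajectory:
   step    t(s)  obj.x    obj.z    obj.vx   obj.vz 
     69  0.1647   +0.116  +0.030  +0.795  -0.303
    138  0.3294   +0.312  -0.045  +1.589  -0.607
    207  0.4940   +0.639  -0.170  +2.384  -0.910


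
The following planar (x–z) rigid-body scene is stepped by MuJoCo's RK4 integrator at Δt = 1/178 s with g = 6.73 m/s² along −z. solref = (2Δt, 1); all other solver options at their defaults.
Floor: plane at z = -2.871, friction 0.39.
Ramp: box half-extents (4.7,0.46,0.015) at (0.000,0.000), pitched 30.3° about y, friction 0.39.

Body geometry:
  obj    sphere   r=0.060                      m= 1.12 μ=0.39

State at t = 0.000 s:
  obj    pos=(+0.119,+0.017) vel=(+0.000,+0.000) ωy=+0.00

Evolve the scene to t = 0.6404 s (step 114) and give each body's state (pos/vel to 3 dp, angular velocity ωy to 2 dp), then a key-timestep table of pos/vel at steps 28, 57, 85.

State at t = 0.6404 s:
  obj    pos=(+0.549,-0.234) vel=(+1.341,-0.784) ωy=+25.88

Key-timestep trajectory:
   step    t(s)  obj.x    obj.z    obj.vx   obj.vz 
     28  0.1573   +0.145  +0.002  +0.330  -0.193
     57  0.3202   +0.227  -0.046  +0.671  -0.392
     85  0.4775   +0.358  -0.122  +1.000  -0.584


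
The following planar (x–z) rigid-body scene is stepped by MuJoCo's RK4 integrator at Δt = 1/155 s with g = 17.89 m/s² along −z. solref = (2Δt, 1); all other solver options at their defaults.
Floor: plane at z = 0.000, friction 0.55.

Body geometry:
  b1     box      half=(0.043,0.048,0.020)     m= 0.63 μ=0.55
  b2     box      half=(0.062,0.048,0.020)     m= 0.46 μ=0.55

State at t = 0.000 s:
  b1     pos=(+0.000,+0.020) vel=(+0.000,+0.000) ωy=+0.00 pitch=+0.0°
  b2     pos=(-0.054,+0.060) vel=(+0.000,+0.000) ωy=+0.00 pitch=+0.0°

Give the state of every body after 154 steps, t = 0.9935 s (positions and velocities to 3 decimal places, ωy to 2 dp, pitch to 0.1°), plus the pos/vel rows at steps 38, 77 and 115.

State at t = 0.9935 s:
  b1     pos=(+0.000,+0.020) vel=(+0.000,+0.000) ωy=+0.00 pitch=+0.0°
  b2     pos=(-0.063,+0.050) vel=(-0.001,-0.001) ωy=+0.02 pitch=-32.7°

Key-timestep trajectory:
   step    t(s)  b1.x    b1.z    b1.vx   b1.vz   b2.x    b2.z    b2.vx   b2.vz 
     38  0.2452   +0.000  +0.020  +0.001  +0.000   -0.062  +0.051  -0.001  +0.000
     77  0.4968   +0.000  +0.020  +0.001  +0.000   -0.063  +0.051  -0.001  -0.001
    115  0.7419   +0.000  +0.020  +0.001  +0.000   -0.063  +0.051  -0.001  -0.001


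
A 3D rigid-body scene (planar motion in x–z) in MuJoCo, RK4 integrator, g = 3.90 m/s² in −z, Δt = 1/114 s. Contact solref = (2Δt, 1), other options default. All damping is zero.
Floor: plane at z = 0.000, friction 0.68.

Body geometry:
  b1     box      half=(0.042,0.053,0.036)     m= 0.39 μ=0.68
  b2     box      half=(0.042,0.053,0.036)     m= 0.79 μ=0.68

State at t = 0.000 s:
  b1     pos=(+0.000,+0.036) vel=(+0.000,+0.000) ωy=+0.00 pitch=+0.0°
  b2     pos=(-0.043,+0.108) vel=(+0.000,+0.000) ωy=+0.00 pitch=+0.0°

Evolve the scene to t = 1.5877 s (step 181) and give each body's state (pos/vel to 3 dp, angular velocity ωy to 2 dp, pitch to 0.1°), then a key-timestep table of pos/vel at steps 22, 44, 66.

State at t = 1.5877 s:
  b1     pos=(+0.000,+0.036) vel=(+0.000,+0.000) ωy=+0.00 pitch=+0.0°
  b2     pos=(-0.087,+0.042) vel=(+0.000,+0.000) ωy=+0.00 pitch=-90.0°

Key-timestep trajectory:
   step    t(s)  b1.x    b1.z    b1.vx   b1.vz   b2.x    b2.z    b2.vx   b2.vz 
     22  0.1930   +0.000  +0.036  +0.000  +0.000   -0.045  +0.108  -0.019  -0.001
     44  0.3860   +0.000  +0.036  +0.000  +0.000   -0.054  +0.106  -0.086  -0.028
     66  0.5789   +0.000  +0.036  +0.000  +0.000   -0.080  +0.075  -0.167  -0.424


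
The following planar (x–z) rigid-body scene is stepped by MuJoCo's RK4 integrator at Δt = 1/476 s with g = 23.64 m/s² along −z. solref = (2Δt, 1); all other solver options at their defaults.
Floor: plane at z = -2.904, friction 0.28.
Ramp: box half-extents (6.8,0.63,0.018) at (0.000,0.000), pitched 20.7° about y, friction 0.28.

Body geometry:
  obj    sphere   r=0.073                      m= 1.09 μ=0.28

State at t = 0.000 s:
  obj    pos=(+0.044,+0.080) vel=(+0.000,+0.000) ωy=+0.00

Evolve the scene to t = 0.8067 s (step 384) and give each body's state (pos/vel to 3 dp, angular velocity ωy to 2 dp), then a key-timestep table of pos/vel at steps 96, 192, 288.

State at t = 0.8067 s:
  obj    pos=(+1.861,-0.606) vel=(+4.504,-1.702) ωy=+65.95

Key-timestep trajectory:
   step    t(s)  obj.x    obj.z    obj.vx   obj.vz 
     96  0.2017   +0.158  +0.038  +1.126  -0.426
    192  0.4034   +0.498  -0.091  +2.252  -0.851
    288  0.6050   +1.066  -0.306  +3.378  -1.277


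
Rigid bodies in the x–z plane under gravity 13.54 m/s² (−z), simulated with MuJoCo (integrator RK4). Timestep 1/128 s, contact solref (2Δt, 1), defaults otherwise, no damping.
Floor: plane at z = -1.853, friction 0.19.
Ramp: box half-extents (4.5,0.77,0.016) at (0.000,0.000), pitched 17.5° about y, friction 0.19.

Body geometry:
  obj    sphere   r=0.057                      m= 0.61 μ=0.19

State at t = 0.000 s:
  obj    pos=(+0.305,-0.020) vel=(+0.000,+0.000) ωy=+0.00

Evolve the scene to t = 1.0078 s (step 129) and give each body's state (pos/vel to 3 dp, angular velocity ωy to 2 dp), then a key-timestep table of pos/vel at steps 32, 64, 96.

State at t = 1.0078 s:
  obj    pos=(+1.714,-0.464) vel=(+2.795,-0.881) ωy=+51.41

Key-timestep trajectory:
   step    t(s)  obj.x    obj.z    obj.vx   obj.vz 
     32  0.2500   +0.392  -0.047  +0.694  -0.219
     64  0.5000   +0.652  -0.129  +1.387  -0.437
     96  0.7500   +1.085  -0.266  +2.080  -0.656


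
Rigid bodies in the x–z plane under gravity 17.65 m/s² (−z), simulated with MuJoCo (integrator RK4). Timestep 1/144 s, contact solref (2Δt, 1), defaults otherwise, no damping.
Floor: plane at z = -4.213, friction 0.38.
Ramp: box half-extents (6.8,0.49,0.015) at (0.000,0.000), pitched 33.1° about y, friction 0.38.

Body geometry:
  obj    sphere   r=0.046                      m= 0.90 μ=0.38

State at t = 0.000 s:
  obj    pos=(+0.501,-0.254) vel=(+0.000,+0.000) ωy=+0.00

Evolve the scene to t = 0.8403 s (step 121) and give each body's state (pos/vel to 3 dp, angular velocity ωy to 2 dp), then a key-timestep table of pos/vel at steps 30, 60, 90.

State at t = 0.8403 s:
  obj    pos=(+2.537,-1.581) vel=(+4.846,-3.159) ωy=+125.74

Key-timestep trajectory:
   step    t(s)  obj.x    obj.z    obj.vx   obj.vz 
     30  0.2083   +0.626  -0.336  +1.202  -0.783
     60  0.4167   +1.002  -0.580  +2.403  -1.567
     90  0.6250   +1.628  -0.988  +3.605  -2.350


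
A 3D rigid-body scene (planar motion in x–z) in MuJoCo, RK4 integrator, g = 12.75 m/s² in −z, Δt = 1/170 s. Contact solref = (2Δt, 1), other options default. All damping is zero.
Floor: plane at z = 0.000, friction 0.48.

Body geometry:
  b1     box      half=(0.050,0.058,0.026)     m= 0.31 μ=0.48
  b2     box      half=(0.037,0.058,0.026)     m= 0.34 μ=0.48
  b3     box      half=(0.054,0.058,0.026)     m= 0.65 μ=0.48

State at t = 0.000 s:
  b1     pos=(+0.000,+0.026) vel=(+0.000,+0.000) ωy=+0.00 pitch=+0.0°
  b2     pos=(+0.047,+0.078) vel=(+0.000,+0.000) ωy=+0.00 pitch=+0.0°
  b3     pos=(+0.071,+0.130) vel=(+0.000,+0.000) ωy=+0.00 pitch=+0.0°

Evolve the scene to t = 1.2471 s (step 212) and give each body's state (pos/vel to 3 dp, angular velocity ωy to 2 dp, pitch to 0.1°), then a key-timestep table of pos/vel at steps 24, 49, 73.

State at t = 1.2471 s:
  b1     pos=(+0.000,+0.026) vel=(+0.000,+0.000) ωy=+0.00 pitch=+0.0°
  b2     pos=(+0.085,+0.037) vel=(+0.000,+0.000) ωy=+0.00 pitch=+90.0°
  b3     pos=(+0.247,+0.026) vel=(+0.000,+0.000) ωy=+0.00 pitch=+180.0°

Key-timestep trajectory:
   step    t(s)  b1.x    b1.z    b1.vx   b1.vz   b2.x    b2.z    b2.vx   b2.vz   b3.x    b3.z    b3.vx   b3.vz 
     24  0.1412   +0.000  +0.026  -0.002  +0.000   +0.056  +0.077  +0.155  -0.058   +0.097  +0.117  +0.408  -0.304
     49  0.2882   +0.000  +0.026  +0.000  +0.000   +0.088  +0.036  -0.027  +0.115   +0.170  +0.056  +0.384  +0.194
     73  0.4294   +0.000  +0.026  +0.000  +0.000   +0.085  +0.037  +0.000  +0.000   +0.225  +0.048  +0.486  -0.336


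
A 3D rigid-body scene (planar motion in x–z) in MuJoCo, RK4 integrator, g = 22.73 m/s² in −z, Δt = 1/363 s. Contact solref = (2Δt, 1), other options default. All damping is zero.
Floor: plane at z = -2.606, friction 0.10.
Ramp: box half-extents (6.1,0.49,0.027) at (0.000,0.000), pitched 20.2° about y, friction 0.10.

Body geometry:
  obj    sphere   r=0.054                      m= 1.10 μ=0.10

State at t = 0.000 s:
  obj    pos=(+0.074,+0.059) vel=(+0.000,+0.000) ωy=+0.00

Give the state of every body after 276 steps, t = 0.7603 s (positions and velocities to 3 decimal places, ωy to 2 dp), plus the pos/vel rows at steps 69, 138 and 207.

State at t = 0.7603 s:
  obj    pos=(+1.625,-0.511) vel=(+4.077,-1.506) ωy=+75.02

Key-timestep trajectory:
   step    t(s)  obj.x    obj.z    obj.vx   obj.vz 
     69  0.1901   +0.171  +0.023  +1.022  -0.367
    138  0.3802   +0.462  -0.084  +2.036  -0.765
    207  0.5702   +0.946  -0.262  +3.057  -1.133


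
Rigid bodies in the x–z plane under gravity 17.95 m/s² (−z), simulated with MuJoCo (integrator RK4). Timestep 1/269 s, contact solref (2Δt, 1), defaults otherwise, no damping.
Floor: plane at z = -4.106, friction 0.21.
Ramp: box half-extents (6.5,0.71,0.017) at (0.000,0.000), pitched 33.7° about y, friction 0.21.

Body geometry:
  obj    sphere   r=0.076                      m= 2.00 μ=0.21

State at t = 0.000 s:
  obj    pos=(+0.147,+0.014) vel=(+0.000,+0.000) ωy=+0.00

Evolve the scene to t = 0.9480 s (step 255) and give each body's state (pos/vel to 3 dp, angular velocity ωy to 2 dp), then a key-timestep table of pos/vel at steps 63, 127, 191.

State at t = 0.9480 s:
  obj    pos=(+2.807,-1.760) vel=(+5.611,-3.742) ωy=+88.71

Key-timestep trajectory:
   step    t(s)  obj.x    obj.z    obj.vx   obj.vz 
     63  0.2342   +0.309  -0.095  +1.387  -0.925
    127  0.4721   +0.807  -0.426  +2.795  -1.864
    191  0.7100   +1.639  -0.981  +4.203  -2.803


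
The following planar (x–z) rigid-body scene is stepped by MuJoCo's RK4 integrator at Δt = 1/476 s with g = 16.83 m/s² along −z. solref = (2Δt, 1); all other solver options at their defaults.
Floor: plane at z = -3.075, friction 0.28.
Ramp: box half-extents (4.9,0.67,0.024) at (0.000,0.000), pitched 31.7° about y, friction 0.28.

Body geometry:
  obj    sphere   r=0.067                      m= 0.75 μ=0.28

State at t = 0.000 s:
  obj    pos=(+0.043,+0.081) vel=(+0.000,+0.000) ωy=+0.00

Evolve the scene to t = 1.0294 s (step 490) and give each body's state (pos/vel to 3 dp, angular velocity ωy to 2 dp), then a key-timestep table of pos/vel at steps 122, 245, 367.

State at t = 1.0294 s:
  obj    pos=(+2.891,-1.678) vel=(+5.533,-3.417) ωy=+97.05

Key-timestep trajectory:
   step    t(s)  obj.x    obj.z    obj.vx   obj.vz 
    122  0.2563   +0.219  -0.029  +1.378  -0.851
    245  0.5147   +0.755  -0.359  +2.766  -1.709
    367  0.7710   +1.640  -0.906  +4.144  -2.559


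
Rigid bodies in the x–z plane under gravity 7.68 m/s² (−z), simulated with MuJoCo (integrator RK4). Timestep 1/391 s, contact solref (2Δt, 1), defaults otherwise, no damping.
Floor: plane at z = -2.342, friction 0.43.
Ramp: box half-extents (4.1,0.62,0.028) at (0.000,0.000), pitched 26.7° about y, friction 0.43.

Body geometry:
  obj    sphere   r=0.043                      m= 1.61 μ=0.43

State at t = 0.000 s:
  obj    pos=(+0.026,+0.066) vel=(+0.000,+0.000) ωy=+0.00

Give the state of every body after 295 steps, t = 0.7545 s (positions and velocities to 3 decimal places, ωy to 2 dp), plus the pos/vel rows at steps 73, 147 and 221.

State at t = 0.7545 s:
  obj    pos=(+0.653,-0.249) vel=(+1.661,-0.836) ωy=+43.24

Key-timestep trajectory:
   step    t(s)  obj.x    obj.z    obj.vx   obj.vz 
     73  0.1867   +0.065  +0.047  +0.411  -0.207
    147  0.3760   +0.182  -0.012  +0.828  -0.416
    221  0.5652   +0.378  -0.111  +1.245  -0.626


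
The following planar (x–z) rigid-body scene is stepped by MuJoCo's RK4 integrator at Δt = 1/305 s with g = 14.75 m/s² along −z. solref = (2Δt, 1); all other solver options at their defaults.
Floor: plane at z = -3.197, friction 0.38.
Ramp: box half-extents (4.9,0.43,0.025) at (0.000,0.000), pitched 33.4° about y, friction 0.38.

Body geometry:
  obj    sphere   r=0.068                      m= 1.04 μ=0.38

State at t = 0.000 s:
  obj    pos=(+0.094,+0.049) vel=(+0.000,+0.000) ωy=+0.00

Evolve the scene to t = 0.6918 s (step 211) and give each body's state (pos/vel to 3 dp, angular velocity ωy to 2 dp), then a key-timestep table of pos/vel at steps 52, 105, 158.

State at t = 0.6918 s:
  obj    pos=(+1.253,-0.715) vel=(+3.350,-2.209) ωy=+58.99

Key-timestep trajectory:
   step    t(s)  obj.x    obj.z    obj.vx   obj.vz 
     52  0.1705   +0.165  +0.003  +0.826  -0.544
    105  0.3443   +0.381  -0.140  +1.667  -1.099
    158  0.5180   +0.744  -0.379  +2.508  -1.654


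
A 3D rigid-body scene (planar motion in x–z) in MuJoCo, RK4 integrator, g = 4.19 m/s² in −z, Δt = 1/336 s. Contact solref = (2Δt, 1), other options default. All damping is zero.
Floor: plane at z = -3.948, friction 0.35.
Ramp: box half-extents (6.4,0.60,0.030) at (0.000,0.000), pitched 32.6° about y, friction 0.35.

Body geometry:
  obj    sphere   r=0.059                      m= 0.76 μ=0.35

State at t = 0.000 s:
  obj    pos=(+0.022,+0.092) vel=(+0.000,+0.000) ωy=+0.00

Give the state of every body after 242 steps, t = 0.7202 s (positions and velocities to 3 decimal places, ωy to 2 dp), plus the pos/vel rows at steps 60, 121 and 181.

State at t = 0.7202 s:
  obj    pos=(+0.374,-0.134) vel=(+0.978,-0.626) ωy=+19.68

Key-timestep trajectory:
   step    t(s)  obj.x    obj.z    obj.vx   obj.vz 
     60  0.1786   +0.044  +0.078  +0.243  -0.155
    121  0.3601   +0.110  +0.035  +0.489  -0.313
    181  0.5387   +0.219  -0.034  +0.732  -0.468
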